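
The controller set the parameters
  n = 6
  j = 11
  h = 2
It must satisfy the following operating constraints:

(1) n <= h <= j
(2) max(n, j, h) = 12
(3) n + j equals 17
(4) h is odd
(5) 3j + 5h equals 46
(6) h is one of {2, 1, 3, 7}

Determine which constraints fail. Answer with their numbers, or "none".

(1) values 6, 2, 11; n = 6 is not <= h = 2  fails
(2) max(6, 11, 2) = 11, not 12  fails
(3) n + j = 6 + 11 = 17  holds
(4) h = 2 is even  fails
(5) 3j + 5h = 3(11) + 5(2) = 43, not 46  fails
(6) h = 2 is in {2, 1, 3, 7}  holds

No — constraints 1, 2, 4, 5 are not satisfied.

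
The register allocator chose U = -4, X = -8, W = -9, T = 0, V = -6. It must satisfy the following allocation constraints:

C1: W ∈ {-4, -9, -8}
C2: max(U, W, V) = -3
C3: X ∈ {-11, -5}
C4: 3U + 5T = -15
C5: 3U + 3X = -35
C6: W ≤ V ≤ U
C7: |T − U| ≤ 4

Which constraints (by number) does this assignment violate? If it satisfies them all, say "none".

C1: W = -9 is in {-4, -9, -8}  ✓
C2: max(-4, -9, -6) = -4, not -3  ✗
C3: X = -8 is not in {-11, -5}  ✗
C4: 3U + 5T = 3(-4) + 5(0) = -12, not -15  ✗
C5: 3U + 3X = 3(-4) + 3(-8) = -36, not -35  ✗
C6: values -9 ≤ -6 ≤ -4  ✓
C7: |0 − (-4)| = 4; 4 ≤ 4  ✓

Constraints 2, 3, 4, and 5 do not hold.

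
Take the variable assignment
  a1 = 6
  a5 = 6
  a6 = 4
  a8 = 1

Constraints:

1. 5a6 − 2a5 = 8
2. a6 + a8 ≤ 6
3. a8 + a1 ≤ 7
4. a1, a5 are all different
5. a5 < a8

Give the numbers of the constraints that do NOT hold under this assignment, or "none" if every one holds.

Constraints 4 and 5 are violated.

1. 5a6 − 2a5 = 5(4) − 2(6) = 8  ✔
2. a6 + a8 = 4 + 1 = 5; 5 ≤ 6  ✔
3. a8 + a1 = 1 + 6 = 7; 7 ≤ 7  ✔
4. a1 = a5 = 6, not all different  ✘
5. a5 = 6, a8 = 1; 6 ≥ 1 (want <)  ✘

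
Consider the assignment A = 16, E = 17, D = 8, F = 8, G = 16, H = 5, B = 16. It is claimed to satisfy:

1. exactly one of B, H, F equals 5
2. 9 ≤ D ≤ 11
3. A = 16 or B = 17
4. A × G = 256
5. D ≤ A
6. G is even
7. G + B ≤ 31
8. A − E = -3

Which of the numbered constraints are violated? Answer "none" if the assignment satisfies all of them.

The assignment fails constraints 2, 7, and 8.

1. B=16, H=5, F=8; 1 of them equals 5 — holds.
2. D = 8 is outside [9, 11] — fails.
3. A = 16 = 16 (first disjunct) — holds.
4. A × G = 16 × 16 = 256 — holds.
5. D = 8, A = 16; 8 ≤ 16 — holds.
6. G = 16 is even — holds.
7. G + B = 16 + 16 = 32; 32 > 31, bound 31 not met — fails.
8. A − E = 16 − 17 = -1, not -3 — fails.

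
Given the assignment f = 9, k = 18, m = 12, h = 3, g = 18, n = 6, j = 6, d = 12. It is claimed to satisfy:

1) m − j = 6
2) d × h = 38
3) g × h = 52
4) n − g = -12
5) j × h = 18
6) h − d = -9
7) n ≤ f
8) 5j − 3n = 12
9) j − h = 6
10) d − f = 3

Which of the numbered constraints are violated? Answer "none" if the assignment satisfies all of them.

The assignment fails constraints 2, 3, and 9.

1) m − j = 12 − 6 = 6 — OK.
2) d × h = 12 × 3 = 36, not 38 — violated.
3) g × h = 18 × 3 = 54, not 52 — violated.
4) n − g = 6 − 18 = -12 — OK.
5) j × h = 6 × 3 = 18 — OK.
6) h − d = 3 − 12 = -9 — OK.
7) n = 6, f = 9; 6 ≤ 9 — OK.
8) 5j − 3n = 5(6) − 3(6) = 12 — OK.
9) j − h = 6 − 3 = 3, not 6 — violated.
10) d − f = 12 − 9 = 3 — OK.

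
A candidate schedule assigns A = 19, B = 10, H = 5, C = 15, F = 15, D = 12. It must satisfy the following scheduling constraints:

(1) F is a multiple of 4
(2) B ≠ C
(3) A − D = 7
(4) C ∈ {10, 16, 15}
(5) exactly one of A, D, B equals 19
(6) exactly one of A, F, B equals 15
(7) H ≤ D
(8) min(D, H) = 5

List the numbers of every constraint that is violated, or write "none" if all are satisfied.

(1) 15 = 4×3 + 3, so 4 does not divide 15  no
(2) B = 10, C = 15; distinct  yes
(3) A − D = 19 − 12 = 7  yes
(4) C = 15 is in {10, 16, 15}  yes
(5) A=19, D=12, B=10; 1 of them equals 19  yes
(6) A=19, F=15, B=10; 1 of them equals 15  yes
(7) H = 5, D = 12; 5 ≤ 12  yes
(8) min(12, 5) = 5  yes

Violated: 1.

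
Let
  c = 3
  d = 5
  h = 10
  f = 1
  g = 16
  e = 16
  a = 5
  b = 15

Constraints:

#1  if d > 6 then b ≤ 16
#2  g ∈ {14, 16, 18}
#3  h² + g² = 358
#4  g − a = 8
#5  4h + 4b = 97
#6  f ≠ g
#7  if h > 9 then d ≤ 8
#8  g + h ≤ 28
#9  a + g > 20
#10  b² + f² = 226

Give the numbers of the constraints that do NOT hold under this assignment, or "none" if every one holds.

#1 d = 5, not > 6; antecedent false, conditional vacuously true — OK.
#2 g = 16 is in {14, 16, 18} — OK.
#3 h² + g² = 10² + 16² = 100 + 256 = 356, not 358 — violated.
#4 g − a = 16 − 5 = 11, not 8 — violated.
#5 4h + 4b = 4(10) + 4(15) = 100, not 97 — violated.
#6 f = 1, g = 16; distinct — OK.
#7 h = 10 > 9, so we need d ≤ 8; d = 5 ≤ 8 — OK.
#8 g + h = 16 + 10 = 26; 26 ≤ 28 — OK.
#9 a + g = 5 + 16 = 21; 21 > 20 — OK.
#10 b² + f² = 15² + 1² = 225 + 1 = 226 — OK.

Constraints 3, 4, and 5 do not hold.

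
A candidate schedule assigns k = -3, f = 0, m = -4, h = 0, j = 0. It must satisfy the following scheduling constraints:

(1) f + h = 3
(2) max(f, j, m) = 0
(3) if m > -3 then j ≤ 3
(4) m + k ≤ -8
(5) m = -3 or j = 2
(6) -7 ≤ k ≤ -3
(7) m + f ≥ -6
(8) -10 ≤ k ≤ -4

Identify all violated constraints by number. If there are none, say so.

(1) f + h = 0 + 0 = 0, not 3  FAIL
(2) max(0, 0, -4) = 0  OK
(3) m = -4, not > -3; antecedent false, conditional vacuously true  OK
(4) m + k = -4 + (-3) = -7; -7 > -8, bound -8 not met  FAIL
(5) m = -4 ≠ -3 and j = 0 ≠ 2; both disjuncts false  FAIL
(6) k = -3 lies in [-7, -3]  OK
(7) m + f = -4 + 0 = -4; -4 ≥ -6  OK
(8) k = -3 is outside [-10, -4]  FAIL

Constraints 1, 4, 5, and 8 do not hold.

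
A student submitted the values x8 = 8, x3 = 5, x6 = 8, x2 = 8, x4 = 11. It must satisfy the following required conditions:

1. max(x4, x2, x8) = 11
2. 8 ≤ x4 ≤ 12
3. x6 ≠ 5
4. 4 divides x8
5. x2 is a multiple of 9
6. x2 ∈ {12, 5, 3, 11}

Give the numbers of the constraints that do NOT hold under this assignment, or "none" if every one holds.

1. max(11, 8, 8) = 11  holds
2. x4 = 11 lies in [8, 12]  holds
3. x6 = 8, and 8 ≠ 5  holds
4. 8 / 4 = 2, so 4 divides 8  holds
5. 8 = 9×0 + 8, so 9 does not divide 8  fails
6. x2 = 8 is not in {12, 5, 3, 11}  fails

The assignment fails constraints 5, 6.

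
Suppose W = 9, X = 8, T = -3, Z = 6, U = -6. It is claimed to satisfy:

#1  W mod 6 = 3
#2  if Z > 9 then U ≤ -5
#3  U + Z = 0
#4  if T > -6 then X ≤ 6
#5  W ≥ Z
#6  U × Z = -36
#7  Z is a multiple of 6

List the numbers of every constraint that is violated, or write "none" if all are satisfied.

Constraint 4 is violated.

#1 9 mod 6 = 3  OK
#2 Z = 6, not > 9; antecedent false, conditional vacuously true  OK
#3 U + Z = -6 + 6 = 0  OK
#4 T = -3 > -6, so we need X ≤ 6; but X = 8 > 6  FAIL
#5 W = 9, Z = 6; 9 ≥ 6  OK
#6 U × Z = -6 × 6 = -36  OK
#7 6 / 6 = 1, so 6 divides 6  OK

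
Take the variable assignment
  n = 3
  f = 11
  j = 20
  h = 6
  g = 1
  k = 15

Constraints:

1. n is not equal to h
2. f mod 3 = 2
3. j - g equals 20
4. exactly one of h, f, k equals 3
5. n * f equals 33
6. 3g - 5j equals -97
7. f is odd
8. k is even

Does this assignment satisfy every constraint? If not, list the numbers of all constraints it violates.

1. n = 3, h = 6; distinct  true
2. 11 mod 3 = 2  true
3. j - g = 20 - 1 = 19, not 20  false
4. h=6, f=11, k=15; 0 of them equal 3, not exactly one  false
5. n * f = 3 * 11 = 33  true
6. 3g - 5j = 3(1) - 5(20) = -97  true
7. f = 11 is odd  true
8. k = 15 is odd  false

Constraints 3, 4, and 8 do not hold.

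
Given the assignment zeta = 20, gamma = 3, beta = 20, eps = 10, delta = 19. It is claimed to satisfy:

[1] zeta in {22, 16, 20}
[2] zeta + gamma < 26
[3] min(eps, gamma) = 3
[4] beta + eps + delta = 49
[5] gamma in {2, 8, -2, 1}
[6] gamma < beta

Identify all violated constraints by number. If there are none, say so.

Constraint 5 is violated.

[1] zeta = 20 is in {22, 16, 20} — OK.
[2] zeta + gamma = 20 + 3 = 23; 23 < 26 — OK.
[3] min(10, 3) = 3 — OK.
[4] beta + eps + delta = 20 + 10 + 19 = 49 — OK.
[5] gamma = 3 is not in {2, 8, -2, 1} — violated.
[6] gamma = 3, beta = 20; 3 < 20 — OK.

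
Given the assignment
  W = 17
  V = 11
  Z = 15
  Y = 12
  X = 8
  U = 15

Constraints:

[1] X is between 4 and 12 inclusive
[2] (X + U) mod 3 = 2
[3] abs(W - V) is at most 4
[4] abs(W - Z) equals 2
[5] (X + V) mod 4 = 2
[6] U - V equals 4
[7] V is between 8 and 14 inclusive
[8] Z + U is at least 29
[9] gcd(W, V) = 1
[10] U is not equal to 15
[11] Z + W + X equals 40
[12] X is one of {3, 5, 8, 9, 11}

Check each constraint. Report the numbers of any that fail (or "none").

No — constraints 3, 5, and 10 are not satisfied.

[1] X = 8 lies in [4, 12]  yes
[2] X + U = 23; 23 mod 3 = 2  yes
[3] abs(17 - 11) = 6; 6 > 4, exceeds bound 4  no
[4] abs(17 - 15) = 2  yes
[5] X + V = 19; 19 mod 4 = 3, not 2  no
[6] U - V = 15 - 11 = 4  yes
[7] V = 11 lies in [8, 14]  yes
[8] Z + U = 15 + 15 = 30; 30 ≥ 29  yes
[9] gcd(17, 11) = 1  yes
[10] U = 15, but 15 is required to differ  no
[11] Z + W + X = 15 + 17 + 8 = 40  yes
[12] X = 8 is in {3, 5, 8, 9, 11}  yes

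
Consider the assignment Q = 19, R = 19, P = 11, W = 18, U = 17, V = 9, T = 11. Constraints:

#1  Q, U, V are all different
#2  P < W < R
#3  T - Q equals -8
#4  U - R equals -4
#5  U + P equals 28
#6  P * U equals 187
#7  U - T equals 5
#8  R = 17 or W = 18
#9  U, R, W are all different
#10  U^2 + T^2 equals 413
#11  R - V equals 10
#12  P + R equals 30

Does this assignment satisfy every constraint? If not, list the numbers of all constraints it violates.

No — constraints 4, 7, and 10 are not satisfied.

#1 values 19, 17, 9 are pairwise distinct  holds
#2 values 11 < 18 < 19  holds
#3 T - Q = 11 - 19 = -8  holds
#4 U - R = 17 - 19 = -2, not -4  fails
#5 U + P = 17 + 11 = 28  holds
#6 P * U = 11 * 17 = 187  holds
#7 U - T = 17 - 11 = 6, not 5  fails
#8 R = 19 ≠ 17, but W = 18 = 18 (second disjunct)  holds
#9 values 17, 19, 18 are pairwise distinct  holds
#10 U^2 + T^2 = 17^2 + 11^2 = 289 + 121 = 410, not 413  fails
#11 R - V = 19 - 9 = 10  holds
#12 P + R = 11 + 19 = 30  holds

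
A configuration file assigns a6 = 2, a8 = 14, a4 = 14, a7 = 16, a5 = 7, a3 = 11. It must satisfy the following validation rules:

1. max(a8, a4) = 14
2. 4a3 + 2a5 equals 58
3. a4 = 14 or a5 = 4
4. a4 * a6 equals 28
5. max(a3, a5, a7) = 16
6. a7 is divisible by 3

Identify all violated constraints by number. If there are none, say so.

1. max(14, 14) = 14  yes
2. 4a3 + 2a5 = 4(11) + 2(7) = 58  yes
3. a4 = 14 = 14 (first disjunct)  yes
4. a4 * a6 = 14 * 2 = 28  yes
5. max(11, 7, 16) = 16  yes
6. 16 = 3*5 + 1, so 3 does not divide 16  no

No — constraint 6 is not satisfied.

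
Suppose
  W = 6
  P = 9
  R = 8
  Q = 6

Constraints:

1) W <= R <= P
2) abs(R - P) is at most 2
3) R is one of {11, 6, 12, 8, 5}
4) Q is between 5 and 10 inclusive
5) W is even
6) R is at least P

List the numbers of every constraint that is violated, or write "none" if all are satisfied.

1) values 6 <= 8 <= 9  true
2) abs(8 - 9) = 1; 1 ≤ 2  true
3) R = 8 is in {11, 6, 12, 8, 5}  true
4) Q = 6 lies in [5, 10]  true
5) W = 6 is even  true
6) R = 8, P = 9; 8 < 9 (want ≥)  false

No — constraint 6 is not satisfied.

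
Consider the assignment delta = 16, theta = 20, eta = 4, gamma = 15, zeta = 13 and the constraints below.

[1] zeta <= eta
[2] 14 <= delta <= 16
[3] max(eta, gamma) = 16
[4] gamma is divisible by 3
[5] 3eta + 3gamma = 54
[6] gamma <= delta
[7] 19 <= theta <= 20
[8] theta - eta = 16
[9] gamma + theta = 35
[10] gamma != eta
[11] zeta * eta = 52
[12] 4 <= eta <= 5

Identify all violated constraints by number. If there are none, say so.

[1] zeta = 13, eta = 4; 13 > 4 (want ≤)  ✗
[2] delta = 16 lies in [14, 16]  ✓
[3] max(4, 15) = 15, not 16  ✗
[4] 15 / 3 = 5, so 3 divides 15  ✓
[5] 3eta + 3gamma = 3(4) + 3(15) = 57, not 54  ✗
[6] gamma = 15, delta = 16; 15 ≤ 16  ✓
[7] theta = 20 lies in [19, 20]  ✓
[8] theta - eta = 20 - 4 = 16  ✓
[9] gamma + theta = 15 + 20 = 35  ✓
[10] gamma = 15, eta = 4; distinct  ✓
[11] zeta * eta = 13 * 4 = 52  ✓
[12] eta = 4 lies in [4, 5]  ✓

Violated: 1, 3, 5.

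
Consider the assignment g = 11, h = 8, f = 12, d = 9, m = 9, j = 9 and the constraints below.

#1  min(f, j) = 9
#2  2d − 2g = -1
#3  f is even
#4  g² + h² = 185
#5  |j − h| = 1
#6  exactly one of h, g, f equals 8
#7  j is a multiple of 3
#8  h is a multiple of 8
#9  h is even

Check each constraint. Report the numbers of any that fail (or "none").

#1 min(12, 9) = 9  OK
#2 2d − 2g = 2(9) − 2(11) = -4, not -1  FAIL
#3 f = 12 is even  OK
#4 g² + h² = 11² + 8² = 121 + 64 = 185  OK
#5 |9 − 8| = 1  OK
#6 h=8, g=11, f=12; 1 of them equals 8  OK
#7 9 / 3 = 3, so 3 divides 9  OK
#8 8 / 8 = 1, so 8 divides 8  OK
#9 h = 8 is even  OK

Constraint 2 does not hold.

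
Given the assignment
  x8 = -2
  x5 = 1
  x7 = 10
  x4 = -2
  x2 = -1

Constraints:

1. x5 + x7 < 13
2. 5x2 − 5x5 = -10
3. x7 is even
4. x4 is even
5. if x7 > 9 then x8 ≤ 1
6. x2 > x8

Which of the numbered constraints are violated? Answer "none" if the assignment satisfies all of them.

None — every constraint holds.

1. x5 + x7 = 1 + 10 = 11; 11 < 13 — satisfied.
2. 5x2 − 5x5 = 5(-1) − 5(1) = -10 — satisfied.
3. x7 = 10 is even — satisfied.
4. x4 = -2 is even — satisfied.
5. x7 = 10 > 9, so we need x8 ≤ 1; x8 = -2 ≤ 1 — satisfied.
6. x2 = -1, x8 = -2; -1 > -2 — satisfied.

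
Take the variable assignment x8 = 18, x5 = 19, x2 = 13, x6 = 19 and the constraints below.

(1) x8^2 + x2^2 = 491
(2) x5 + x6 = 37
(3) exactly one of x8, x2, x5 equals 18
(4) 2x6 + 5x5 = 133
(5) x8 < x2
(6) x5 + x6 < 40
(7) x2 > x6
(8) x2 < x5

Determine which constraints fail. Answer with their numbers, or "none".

Constraints 1, 2, 5, and 7 do not hold.

(1) x8^2 + x2^2 = 18^2 + 13^2 = 324 + 169 = 493, not 491  ✗
(2) x5 + x6 = 19 + 19 = 38, not 37  ✗
(3) x8=18, x2=13, x5=19; 1 of them equals 18  ✓
(4) 2x6 + 5x5 = 2(19) + 5(19) = 133  ✓
(5) x8 = 18, x2 = 13; 18 ≥ 13 (want <)  ✗
(6) x5 + x6 = 19 + 19 = 38; 38 < 40  ✓
(7) x2 = 13, x6 = 19; 13 ≤ 19 (want >)  ✗
(8) x2 = 13, x5 = 19; 13 < 19  ✓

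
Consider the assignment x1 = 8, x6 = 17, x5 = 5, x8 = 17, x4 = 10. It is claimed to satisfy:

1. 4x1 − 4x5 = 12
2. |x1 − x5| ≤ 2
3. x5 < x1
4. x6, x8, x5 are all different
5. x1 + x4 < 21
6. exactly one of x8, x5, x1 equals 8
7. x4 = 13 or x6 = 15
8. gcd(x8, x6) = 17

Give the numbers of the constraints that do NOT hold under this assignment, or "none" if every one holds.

Violated: 2, 4, and 7.

1. 4x1 − 4x5 = 4(8) − 4(5) = 12 — OK.
2. |8 − 5| = 3; 3 > 2, exceeds bound 2 — violated.
3. x5 = 5, x1 = 8; 5 < 8 — OK.
4. x6 = x8 = 17, not all different — violated.
5. x1 + x4 = 8 + 10 = 18; 18 < 21 — OK.
6. x8=17, x5=5, x1=8; 1 of them equals 8 — OK.
7. x4 = 10 ≠ 13 and x6 = 17 ≠ 15; both disjuncts false — violated.
8. gcd(17, 17) = 17 — OK.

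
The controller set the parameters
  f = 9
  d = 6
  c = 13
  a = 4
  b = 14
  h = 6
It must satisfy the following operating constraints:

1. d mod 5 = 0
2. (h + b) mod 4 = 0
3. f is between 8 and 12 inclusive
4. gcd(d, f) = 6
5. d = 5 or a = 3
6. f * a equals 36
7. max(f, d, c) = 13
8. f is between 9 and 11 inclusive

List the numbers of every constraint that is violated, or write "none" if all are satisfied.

1. 6 mod 5 = 1, not 0 — violated.
2. h + b = 20; 20 mod 4 = 0 — OK.
3. f = 9 lies in [8, 12] — OK.
4. gcd(6, 9) = 3, not 6 — violated.
5. d = 6 ≠ 5 and a = 4 ≠ 3; both disjuncts false — violated.
6. f * a = 9 * 4 = 36 — OK.
7. max(9, 6, 13) = 13 — OK.
8. f = 9 lies in [9, 11] — OK.

The assignment fails constraints 1, 4, and 5.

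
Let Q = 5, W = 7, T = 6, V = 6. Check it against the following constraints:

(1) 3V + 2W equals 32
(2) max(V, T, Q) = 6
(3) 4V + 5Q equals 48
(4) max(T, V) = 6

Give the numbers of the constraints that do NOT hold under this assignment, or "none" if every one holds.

(1) 3V + 2W = 3(6) + 2(7) = 32  OK
(2) max(6, 6, 5) = 6  OK
(3) 4V + 5Q = 4(6) + 5(5) = 49, not 48  FAIL
(4) max(6, 6) = 6  OK

The assignment fails constraint 3.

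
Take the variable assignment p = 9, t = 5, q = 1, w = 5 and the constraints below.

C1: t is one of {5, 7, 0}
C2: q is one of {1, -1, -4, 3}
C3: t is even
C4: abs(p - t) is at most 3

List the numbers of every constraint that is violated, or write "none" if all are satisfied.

The assignment fails constraints 3, 4.

C1: t = 5 is in {5, 7, 0} — OK.
C2: q = 1 is in {1, -1, -4, 3} — OK.
C3: t = 5 is odd — violated.
C4: abs(9 - 5) = 4; 4 > 3, exceeds bound 3 — violated.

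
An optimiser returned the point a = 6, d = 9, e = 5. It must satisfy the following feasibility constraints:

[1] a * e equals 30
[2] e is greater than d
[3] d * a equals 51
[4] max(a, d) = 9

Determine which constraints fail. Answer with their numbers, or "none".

[1] a * e = 6 * 5 = 30  OK
[2] e = 5, d = 9; 5 ≤ 9 (want >)  FAIL
[3] d * a = 9 * 6 = 54, not 51  FAIL
[4] max(6, 9) = 9  OK

The assignment fails constraints 2 and 3.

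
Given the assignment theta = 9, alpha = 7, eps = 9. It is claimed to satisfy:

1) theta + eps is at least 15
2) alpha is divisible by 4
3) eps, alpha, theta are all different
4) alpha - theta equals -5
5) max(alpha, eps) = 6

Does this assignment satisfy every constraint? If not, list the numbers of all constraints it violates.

Constraints 2, 3, 4, 5 do not hold.

1) theta + eps = 9 + 9 = 18; 18 ≥ 15 — holds.
2) 7 = 4*1 + 3, so 4 does not divide 7 — fails.
3) eps = theta = 9, not all different — fails.
4) alpha - theta = 7 - 9 = -2, not -5 — fails.
5) max(7, 9) = 9, not 6 — fails.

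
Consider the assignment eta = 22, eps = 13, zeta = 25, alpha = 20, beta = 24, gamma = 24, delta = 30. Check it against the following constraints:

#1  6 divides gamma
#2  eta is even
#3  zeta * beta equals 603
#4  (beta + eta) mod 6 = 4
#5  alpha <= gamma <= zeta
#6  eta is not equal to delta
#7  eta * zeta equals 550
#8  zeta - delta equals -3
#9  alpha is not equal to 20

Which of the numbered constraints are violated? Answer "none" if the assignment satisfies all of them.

#1 24 / 6 = 4, so 6 divides 24  holds
#2 eta = 22 is even  holds
#3 zeta * beta = 25 * 24 = 600, not 603  fails
#4 beta + eta = 46; 46 mod 6 = 4  holds
#5 values 20 <= 24 <= 25  holds
#6 eta = 22, delta = 30; distinct  holds
#7 eta * zeta = 22 * 25 = 550  holds
#8 zeta - delta = 25 - 30 = -5, not -3  fails
#9 alpha = 20, but 20 is required to differ  fails

Constraints 3, 8, and 9 are violated.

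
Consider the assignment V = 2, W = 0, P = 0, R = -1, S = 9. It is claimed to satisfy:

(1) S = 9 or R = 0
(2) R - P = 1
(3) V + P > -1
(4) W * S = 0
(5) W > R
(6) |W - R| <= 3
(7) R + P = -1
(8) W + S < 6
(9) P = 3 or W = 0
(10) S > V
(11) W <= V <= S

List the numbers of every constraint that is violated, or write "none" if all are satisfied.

(1) S = 9 = 9 (first disjunct) — holds.
(2) R - P = -1 - 0 = -1, not 1 — does not hold.
(3) V + P = 2 + 0 = 2; 2 > -1 — holds.
(4) W * S = 0 * 9 = 0 — holds.
(5) W = 0, R = -1; 0 > -1 — holds.
(6) |0 - (-1)| = 1; 1 ≤ 3 — holds.
(7) R + P = -1 + 0 = -1 — holds.
(8) W + S = 0 + 9 = 9; 9 ≥ 6, bound 6 not met — does not hold.
(9) P = 0 ≠ 3, but W = 0 = 0 (second disjunct) — holds.
(10) S = 9, V = 2; 9 > 2 — holds.
(11) values 0 <= 2 <= 9 — holds.

Constraints 2, 8 do not hold.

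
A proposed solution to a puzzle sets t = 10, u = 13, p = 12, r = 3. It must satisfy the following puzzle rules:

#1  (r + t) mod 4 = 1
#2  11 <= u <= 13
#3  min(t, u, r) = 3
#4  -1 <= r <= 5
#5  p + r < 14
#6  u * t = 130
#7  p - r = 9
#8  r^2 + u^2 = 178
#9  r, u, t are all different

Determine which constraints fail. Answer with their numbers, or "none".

#1 r + t = 13; 13 mod 4 = 1  ✓
#2 u = 13 lies in [11, 13]  ✓
#3 min(10, 13, 3) = 3  ✓
#4 r = 3 lies in [-1, 5]  ✓
#5 p + r = 12 + 3 = 15; 15 ≥ 14, bound 14 not met  ✗
#6 u * t = 13 * 10 = 130  ✓
#7 p - r = 12 - 3 = 9  ✓
#8 r^2 + u^2 = 3^2 + 13^2 = 9 + 169 = 178  ✓
#9 values 3, 13, 10 are pairwise distinct  ✓

Violated: 5.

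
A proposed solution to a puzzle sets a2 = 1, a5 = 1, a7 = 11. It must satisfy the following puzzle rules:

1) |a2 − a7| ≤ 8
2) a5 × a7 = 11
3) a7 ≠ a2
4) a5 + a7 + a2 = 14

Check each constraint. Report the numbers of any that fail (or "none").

1) |1 − 11| = 10; 10 > 8, exceeds bound 8  FAIL
2) a5 × a7 = 1 × 11 = 11  OK
3) a7 = 11, a2 = 1; distinct  OK
4) a5 + a7 + a2 = 1 + 11 + 1 = 13, not 14  FAIL

Constraints 1, 4 are violated.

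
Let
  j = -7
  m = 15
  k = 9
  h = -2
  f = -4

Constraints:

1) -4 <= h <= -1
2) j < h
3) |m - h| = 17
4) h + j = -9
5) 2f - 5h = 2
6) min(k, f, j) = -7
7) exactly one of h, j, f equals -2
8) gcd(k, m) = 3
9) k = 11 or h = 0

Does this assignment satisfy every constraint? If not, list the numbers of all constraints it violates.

No — constraint 9 is not satisfied.

1) h = -2 lies in [-4, -1]  ✔
2) j = -7, h = -2; -7 < -2  ✔
3) |15 - (-2)| = 17  ✔
4) h + j = -2 + (-7) = -9  ✔
5) 2f - 5h = 2(-4) - 5(-2) = 2  ✔
6) min(9, -4, -7) = -7  ✔
7) h=-2, j=-7, f=-4; 1 of them equals -2  ✔
8) gcd(9, 15) = 3  ✔
9) k = 9 ≠ 11 and h = -2 ≠ 0; both disjuncts false  ✘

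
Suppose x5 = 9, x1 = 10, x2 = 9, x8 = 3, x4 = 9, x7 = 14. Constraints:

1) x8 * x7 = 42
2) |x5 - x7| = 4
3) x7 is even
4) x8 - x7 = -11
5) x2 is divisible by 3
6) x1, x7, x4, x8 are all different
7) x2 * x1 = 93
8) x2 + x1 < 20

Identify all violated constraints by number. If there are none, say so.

1) x8 * x7 = 3 * 14 = 42  ✔
2) |9 - 14| = 5, not 4  ✘
3) x7 = 14 is even  ✔
4) x8 - x7 = 3 - 14 = -11  ✔
5) 9 / 3 = 3, so 3 divides 9  ✔
6) values 10, 14, 9, 3 are pairwise distinct  ✔
7) x2 * x1 = 9 * 10 = 90, not 93  ✘
8) x2 + x1 = 9 + 10 = 19; 19 < 20  ✔

Constraints 2, 7 do not hold.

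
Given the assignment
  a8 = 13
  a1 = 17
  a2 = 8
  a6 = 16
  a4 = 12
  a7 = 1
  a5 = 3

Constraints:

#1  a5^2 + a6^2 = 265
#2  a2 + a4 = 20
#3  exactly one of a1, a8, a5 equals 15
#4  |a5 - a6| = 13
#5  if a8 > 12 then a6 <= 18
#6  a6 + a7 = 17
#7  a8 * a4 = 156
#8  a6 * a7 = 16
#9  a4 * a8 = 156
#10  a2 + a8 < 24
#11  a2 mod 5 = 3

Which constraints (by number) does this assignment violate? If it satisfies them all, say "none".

Violated: 3.

#1 a5^2 + a6^2 = 3^2 + 16^2 = 9 + 256 = 265  true
#2 a2 + a4 = 8 + 12 = 20  true
#3 a1=17, a8=13, a5=3; 0 of them equal 15, not exactly one  false
#4 |3 - 16| = 13  true
#5 a8 = 13 > 12, so we need a6 ≤ 18; a6 = 16 ≤ 18  true
#6 a6 + a7 = 16 + 1 = 17  true
#7 a8 * a4 = 13 * 12 = 156  true
#8 a6 * a7 = 16 * 1 = 16  true
#9 a4 * a8 = 12 * 13 = 156  true
#10 a2 + a8 = 8 + 13 = 21; 21 < 24  true
#11 8 mod 5 = 3  true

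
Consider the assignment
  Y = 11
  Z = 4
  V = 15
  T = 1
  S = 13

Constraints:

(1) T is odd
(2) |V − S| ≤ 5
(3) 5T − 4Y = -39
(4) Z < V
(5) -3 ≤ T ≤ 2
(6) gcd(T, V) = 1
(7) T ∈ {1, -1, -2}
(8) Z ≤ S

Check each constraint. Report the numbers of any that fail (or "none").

All constraints are satisfied.

(1) T = 1 is odd — holds.
(2) |15 − 13| = 2; 2 ≤ 5 — holds.
(3) 5T − 4Y = 5(1) − 4(11) = -39 — holds.
(4) Z = 4, V = 15; 4 < 15 — holds.
(5) T = 1 lies in [-3, 2] — holds.
(6) gcd(1, 15) = 1 — holds.
(7) T = 1 is in {1, -1, -2} — holds.
(8) Z = 4, S = 13; 4 ≤ 13 — holds.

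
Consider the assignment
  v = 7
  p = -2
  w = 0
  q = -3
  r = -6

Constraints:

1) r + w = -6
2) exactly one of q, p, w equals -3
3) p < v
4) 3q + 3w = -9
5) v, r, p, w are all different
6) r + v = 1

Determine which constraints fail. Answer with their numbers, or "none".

None — every constraint holds.

1) r + w = -6 + 0 = -6  yes
2) q=-3, p=-2, w=0; 1 of them equals -3  yes
3) p = -2, v = 7; -2 < 7  yes
4) 3q + 3w = 3(-3) + 3(0) = -9  yes
5) values 7, -6, -2, 0 are pairwise distinct  yes
6) r + v = -6 + 7 = 1  yes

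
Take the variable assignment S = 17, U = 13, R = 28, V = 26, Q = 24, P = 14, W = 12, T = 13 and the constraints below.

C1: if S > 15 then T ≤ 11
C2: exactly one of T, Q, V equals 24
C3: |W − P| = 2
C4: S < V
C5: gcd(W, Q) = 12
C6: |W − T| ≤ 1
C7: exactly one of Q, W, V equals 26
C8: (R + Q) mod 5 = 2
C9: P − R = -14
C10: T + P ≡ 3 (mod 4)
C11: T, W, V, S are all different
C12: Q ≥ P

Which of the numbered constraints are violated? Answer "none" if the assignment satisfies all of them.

Constraint 1 does not hold.

C1: S = 17 > 15, so we need T ≤ 11; but T = 13 > 11  no
C2: T=13, Q=24, V=26; 1 of them equals 24  yes
C3: |12 − 14| = 2  yes
C4: S = 17, V = 26; 17 < 26  yes
C5: gcd(12, 24) = 12  yes
C6: |12 − 13| = 1; 1 ≤ 1  yes
C7: Q=24, W=12, V=26; 1 of them equals 26  yes
C8: R + Q = 52; 52 mod 5 = 2  yes
C9: P − R = 14 − 28 = -14  yes
C10: T + P = 27; 27 mod 4 = 3  yes
C11: values 13, 12, 26, 17 are pairwise distinct  yes
C12: Q = 24, P = 14; 24 ≥ 14  yes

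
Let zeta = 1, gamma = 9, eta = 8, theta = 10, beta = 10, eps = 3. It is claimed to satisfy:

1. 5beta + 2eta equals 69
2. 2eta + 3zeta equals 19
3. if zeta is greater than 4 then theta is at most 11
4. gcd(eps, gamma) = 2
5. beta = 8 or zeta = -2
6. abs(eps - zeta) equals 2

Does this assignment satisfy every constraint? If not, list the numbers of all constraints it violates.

1. 5beta + 2eta = 5(10) + 2(8) = 66, not 69  false
2. 2eta + 3zeta = 2(8) + 3(1) = 19  true
3. zeta = 1, not > 4; antecedent false, conditional vacuously true  true
4. gcd(3, 9) = 3, not 2  false
5. beta = 10 ≠ 8 and zeta = 1 ≠ -2; both disjuncts false  false
6. abs(3 - 1) = 2  true

Violated: 1, 4, and 5.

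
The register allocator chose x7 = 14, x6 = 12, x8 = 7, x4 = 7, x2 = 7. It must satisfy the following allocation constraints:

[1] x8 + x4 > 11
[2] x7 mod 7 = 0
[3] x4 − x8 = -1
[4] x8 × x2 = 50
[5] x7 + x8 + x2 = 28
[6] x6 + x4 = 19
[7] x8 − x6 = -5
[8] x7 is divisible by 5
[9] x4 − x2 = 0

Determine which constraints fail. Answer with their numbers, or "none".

Constraints 3, 4, 8 are violated.

[1] x8 + x4 = 7 + 7 = 14; 14 > 11 — holds.
[2] 14 mod 7 = 0 — holds.
[3] x4 − x8 = 7 − 7 = 0, not -1 — fails.
[4] x8 × x2 = 7 × 7 = 49, not 50 — fails.
[5] x7 + x8 + x2 = 14 + 7 + 7 = 28 — holds.
[6] x6 + x4 = 12 + 7 = 19 — holds.
[7] x8 − x6 = 7 − 12 = -5 — holds.
[8] 14 = 5×2 + 4, so 5 does not divide 14 — fails.
[9] x4 − x2 = 7 − 7 = 0 — holds.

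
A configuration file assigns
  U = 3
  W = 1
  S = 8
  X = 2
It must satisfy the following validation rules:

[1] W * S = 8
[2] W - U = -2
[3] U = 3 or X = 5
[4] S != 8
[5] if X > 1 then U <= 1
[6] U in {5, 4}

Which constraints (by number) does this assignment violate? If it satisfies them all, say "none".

[1] W * S = 1 * 8 = 8 — holds.
[2] W - U = 1 - 3 = -2 — holds.
[3] U = 3 = 3 (first disjunct) — holds.
[4] S = 8, but 8 is required to differ — fails.
[5] X = 2 > 1, so we need U ≤ 1; but U = 3 > 1 — fails.
[6] U = 3 is not in {5, 4} — fails.

The assignment fails constraints 4, 5, and 6.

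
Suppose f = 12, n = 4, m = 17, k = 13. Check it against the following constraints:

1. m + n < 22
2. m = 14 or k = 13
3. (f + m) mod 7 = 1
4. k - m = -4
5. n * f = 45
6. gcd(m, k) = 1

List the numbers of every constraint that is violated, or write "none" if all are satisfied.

Constraint 5 does not hold.

1. m + n = 17 + 4 = 21; 21 < 22 — OK.
2. m = 17 ≠ 14, but k = 13 = 13 (second disjunct) — OK.
3. f + m = 29; 29 mod 7 = 1 — OK.
4. k - m = 13 - 17 = -4 — OK.
5. n * f = 4 * 12 = 48, not 45 — violated.
6. gcd(17, 13) = 1 — OK.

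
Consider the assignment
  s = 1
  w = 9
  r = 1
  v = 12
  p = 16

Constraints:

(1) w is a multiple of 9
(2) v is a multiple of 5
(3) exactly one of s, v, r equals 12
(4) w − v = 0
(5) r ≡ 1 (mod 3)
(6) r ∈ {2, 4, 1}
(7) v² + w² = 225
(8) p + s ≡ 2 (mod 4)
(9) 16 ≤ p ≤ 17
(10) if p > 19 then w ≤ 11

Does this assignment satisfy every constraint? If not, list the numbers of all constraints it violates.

(1) 9 / 9 = 1, so 9 divides 9  true
(2) 12 = 5×2 + 2, so 5 does not divide 12  false
(3) s=1, v=12, r=1; 1 of them equals 12  true
(4) w − v = 9 − 12 = -3, not 0  false
(5) 1 mod 3 = 1  true
(6) r = 1 is in {2, 4, 1}  true
(7) v² + w² = 12² + 9² = 144 + 81 = 225  true
(8) p + s = 17; 17 mod 4 = 1, not 2  false
(9) p = 16 lies in [16, 17]  true
(10) p = 16, not > 19; antecedent false, conditional vacuously true  true

No — constraints 2, 4, and 8 are not satisfied.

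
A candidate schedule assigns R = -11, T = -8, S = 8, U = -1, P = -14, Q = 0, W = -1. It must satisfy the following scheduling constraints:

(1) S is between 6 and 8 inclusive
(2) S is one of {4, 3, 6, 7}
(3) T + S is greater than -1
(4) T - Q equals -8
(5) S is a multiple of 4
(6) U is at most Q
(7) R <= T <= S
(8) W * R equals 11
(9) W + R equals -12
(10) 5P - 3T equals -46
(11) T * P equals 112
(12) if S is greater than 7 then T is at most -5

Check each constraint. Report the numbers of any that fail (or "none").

(1) S = 8 lies in [6, 8]  OK
(2) S = 8 is not in {4, 3, 6, 7}  FAIL
(3) T + S = -8 + 8 = 0; 0 > -1  OK
(4) T - Q = -8 - 0 = -8  OK
(5) 8 / 4 = 2, so 4 divides 8  OK
(6) U = -1, Q = 0; -1 ≤ 0  OK
(7) values -11 <= -8 <= 8  OK
(8) W * R = -1 * (-11) = 11  OK
(9) W + R = -1 + (-11) = -12  OK
(10) 5P - 3T = 5(-14) - 3(-8) = -46  OK
(11) T * P = -8 * (-14) = 112  OK
(12) S = 8 > 7, so we need T ≤ -5; T = -8 ≤ -5  OK

No — constraint 2 is not satisfied.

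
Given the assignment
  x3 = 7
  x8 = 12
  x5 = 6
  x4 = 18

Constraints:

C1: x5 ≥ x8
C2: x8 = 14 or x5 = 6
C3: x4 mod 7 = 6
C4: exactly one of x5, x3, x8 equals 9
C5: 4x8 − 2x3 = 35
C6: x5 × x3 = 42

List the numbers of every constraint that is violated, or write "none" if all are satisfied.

Constraints 1, 3, 4, and 5 do not hold.

C1: x5 = 6, x8 = 12; 6 < 12 (want ≥) — fails.
C2: x8 = 12 ≠ 14, but x5 = 6 = 6 (second disjunct) — holds.
C3: 18 mod 7 = 4, not 6 — fails.
C4: x5=6, x3=7, x8=12; 0 of them equal 9, not exactly one — fails.
C5: 4x8 − 2x3 = 4(12) − 2(7) = 34, not 35 — fails.
C6: x5 × x3 = 6 × 7 = 42 — holds.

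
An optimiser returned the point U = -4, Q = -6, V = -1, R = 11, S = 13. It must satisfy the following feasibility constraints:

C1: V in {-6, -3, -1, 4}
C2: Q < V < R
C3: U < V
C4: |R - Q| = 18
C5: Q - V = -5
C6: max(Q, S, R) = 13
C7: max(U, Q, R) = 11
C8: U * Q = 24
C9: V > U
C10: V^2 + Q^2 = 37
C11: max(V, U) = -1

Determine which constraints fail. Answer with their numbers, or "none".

C1: V = -1 is in {-6, -3, -1, 4}  holds
C2: values -6 < -1 < 11  holds
C3: U = -4, V = -1; -4 < -1  holds
C4: |11 - (-6)| = 17, not 18  fails
C5: Q - V = -6 - (-1) = -5  holds
C6: max(-6, 13, 11) = 13  holds
C7: max(-4, -6, 11) = 11  holds
C8: U * Q = -4 * (-6) = 24  holds
C9: V = -1, U = -4; -1 > -4  holds
C10: V^2 + Q^2 = (-1)^2 + (-6)^2 = 1 + 36 = 37  holds
C11: max(-1, -4) = -1  holds

No — constraint 4 is not satisfied.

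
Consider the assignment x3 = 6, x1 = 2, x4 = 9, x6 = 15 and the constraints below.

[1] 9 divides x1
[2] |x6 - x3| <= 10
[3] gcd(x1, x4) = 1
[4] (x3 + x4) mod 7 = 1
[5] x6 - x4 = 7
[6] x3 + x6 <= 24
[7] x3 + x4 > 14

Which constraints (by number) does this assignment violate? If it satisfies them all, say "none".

No — constraints 1, 5 are not satisfied.

[1] 2 = 9*0 + 2, so 9 does not divide 2 — violated.
[2] |15 - 6| = 9; 9 ≤ 10 — satisfied.
[3] gcd(2, 9) = 1 — satisfied.
[4] x3 + x4 = 15; 15 mod 7 = 1 — satisfied.
[5] x6 - x4 = 15 - 9 = 6, not 7 — violated.
[6] x3 + x6 = 6 + 15 = 21; 21 ≤ 24 — satisfied.
[7] x3 + x4 = 6 + 9 = 15; 15 > 14 — satisfied.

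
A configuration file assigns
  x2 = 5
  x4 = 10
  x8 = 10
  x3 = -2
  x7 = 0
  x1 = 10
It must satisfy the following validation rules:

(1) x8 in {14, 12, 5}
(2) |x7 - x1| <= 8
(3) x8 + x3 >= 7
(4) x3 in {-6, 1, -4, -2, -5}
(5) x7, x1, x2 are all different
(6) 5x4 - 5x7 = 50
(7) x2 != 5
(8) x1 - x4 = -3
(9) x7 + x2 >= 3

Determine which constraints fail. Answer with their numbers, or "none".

(1) x8 = 10 is not in {14, 12, 5} — does not hold.
(2) |0 - 10| = 10; 10 > 8, exceeds bound 8 — does not hold.
(3) x8 + x3 = 10 + (-2) = 8; 8 ≥ 7 — holds.
(4) x3 = -2 is in {-6, 1, -4, -2, -5} — holds.
(5) values 0, 10, 5 are pairwise distinct — holds.
(6) 5x4 - 5x7 = 5(10) - 5(0) = 50 — holds.
(7) x2 = 5, but 5 is required to differ — does not hold.
(8) x1 - x4 = 10 - 10 = 0, not -3 — does not hold.
(9) x7 + x2 = 0 + 5 = 5; 5 ≥ 3 — holds.

Constraints 1, 2, 7, 8 do not hold.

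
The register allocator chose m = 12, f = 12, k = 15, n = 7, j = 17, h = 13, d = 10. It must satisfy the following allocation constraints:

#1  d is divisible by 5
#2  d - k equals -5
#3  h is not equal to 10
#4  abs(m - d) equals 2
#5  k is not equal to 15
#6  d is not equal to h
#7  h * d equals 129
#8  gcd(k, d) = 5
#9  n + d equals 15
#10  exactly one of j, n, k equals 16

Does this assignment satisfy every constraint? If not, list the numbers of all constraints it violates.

#1 10 / 5 = 2, so 5 divides 10  OK
#2 d - k = 10 - 15 = -5  OK
#3 h = 13, and 13 ≠ 10  OK
#4 abs(12 - 10) = 2  OK
#5 k = 15, but 15 is required to differ  FAIL
#6 d = 10, h = 13; distinct  OK
#7 h * d = 13 * 10 = 130, not 129  FAIL
#8 gcd(15, 10) = 5  OK
#9 n + d = 7 + 10 = 17, not 15  FAIL
#10 j=17, n=7, k=15; 0 of them equal 16, not exactly one  FAIL

The assignment fails constraints 5, 7, 9, 10.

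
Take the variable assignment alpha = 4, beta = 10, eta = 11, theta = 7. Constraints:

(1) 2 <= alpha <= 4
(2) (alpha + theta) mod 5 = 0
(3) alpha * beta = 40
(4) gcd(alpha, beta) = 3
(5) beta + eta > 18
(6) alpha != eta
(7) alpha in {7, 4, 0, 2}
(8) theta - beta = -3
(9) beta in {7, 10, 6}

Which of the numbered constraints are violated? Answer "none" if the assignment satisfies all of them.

Constraints 2 and 4 do not hold.

(1) alpha = 4 lies in [2, 4] — satisfied.
(2) alpha + theta = 11; 11 mod 5 = 1, not 0 — violated.
(3) alpha * beta = 4 * 10 = 40 — satisfied.
(4) gcd(4, 10) = 2, not 3 — violated.
(5) beta + eta = 10 + 11 = 21; 21 > 18 — satisfied.
(6) alpha = 4, eta = 11; distinct — satisfied.
(7) alpha = 4 is in {7, 4, 0, 2} — satisfied.
(8) theta - beta = 7 - 10 = -3 — satisfied.
(9) beta = 10 is in {7, 10, 6} — satisfied.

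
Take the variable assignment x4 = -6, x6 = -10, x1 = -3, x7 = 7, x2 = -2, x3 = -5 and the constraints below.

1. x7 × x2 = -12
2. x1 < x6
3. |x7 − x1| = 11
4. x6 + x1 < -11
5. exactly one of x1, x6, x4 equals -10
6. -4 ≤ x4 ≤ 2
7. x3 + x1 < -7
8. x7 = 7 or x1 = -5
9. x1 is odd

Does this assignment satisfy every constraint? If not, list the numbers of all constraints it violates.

1. x7 × x2 = 7 × (-2) = -14, not -12  ✗
2. x1 = -3, x6 = -10; -3 ≥ -10 (want <)  ✗
3. |7 − (-3)| = 10, not 11  ✗
4. x6 + x1 = -10 + (-3) = -13; -13 < -11  ✓
5. x1=-3, x6=-10, x4=-6; 1 of them equals -10  ✓
6. x4 = -6 is outside [-4, 2]  ✗
7. x3 + x1 = -5 + (-3) = -8; -8 < -7  ✓
8. x7 = 7 = 7 (first disjunct)  ✓
9. x1 = -3 is odd  ✓

Violated: 1, 2, 3, 6.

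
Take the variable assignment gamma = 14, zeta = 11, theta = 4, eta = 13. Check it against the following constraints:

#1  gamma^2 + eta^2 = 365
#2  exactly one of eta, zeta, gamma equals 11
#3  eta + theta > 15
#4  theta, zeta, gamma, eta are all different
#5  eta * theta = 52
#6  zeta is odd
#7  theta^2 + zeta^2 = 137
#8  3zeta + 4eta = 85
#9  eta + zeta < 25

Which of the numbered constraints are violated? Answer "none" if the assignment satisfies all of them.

Yes — all constraints hold.

#1 gamma^2 + eta^2 = 14^2 + 13^2 = 196 + 169 = 365 — holds.
#2 eta=13, zeta=11, gamma=14; 1 of them equals 11 — holds.
#3 eta + theta = 13 + 4 = 17; 17 > 15 — holds.
#4 values 4, 11, 14, 13 are pairwise distinct — holds.
#5 eta * theta = 13 * 4 = 52 — holds.
#6 zeta = 11 is odd — holds.
#7 theta^2 + zeta^2 = 4^2 + 11^2 = 16 + 121 = 137 — holds.
#8 3zeta + 4eta = 3(11) + 4(13) = 85 — holds.
#9 eta + zeta = 13 + 11 = 24; 24 < 25 — holds.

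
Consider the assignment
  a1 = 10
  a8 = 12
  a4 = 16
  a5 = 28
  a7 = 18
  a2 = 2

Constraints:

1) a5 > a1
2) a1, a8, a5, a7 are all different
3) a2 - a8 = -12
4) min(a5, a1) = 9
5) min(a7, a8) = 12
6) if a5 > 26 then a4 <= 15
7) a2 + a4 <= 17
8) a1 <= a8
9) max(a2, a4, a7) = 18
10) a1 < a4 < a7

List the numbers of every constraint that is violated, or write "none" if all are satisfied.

Constraints 3, 4, 6, and 7 do not hold.

1) a5 = 28, a1 = 10; 28 > 10 — holds.
2) values 10, 12, 28, 18 are pairwise distinct — holds.
3) a2 - a8 = 2 - 12 = -10, not -12 — does not hold.
4) min(28, 10) = 10, not 9 — does not hold.
5) min(18, 12) = 12 — holds.
6) a5 = 28 > 26, so we need a4 ≤ 15; but a4 = 16 > 15 — does not hold.
7) a2 + a4 = 2 + 16 = 18; 18 > 17, bound 17 not met — does not hold.
8) a1 = 10, a8 = 12; 10 ≤ 12 — holds.
9) max(2, 16, 18) = 18 — holds.
10) values 10 < 16 < 18 — holds.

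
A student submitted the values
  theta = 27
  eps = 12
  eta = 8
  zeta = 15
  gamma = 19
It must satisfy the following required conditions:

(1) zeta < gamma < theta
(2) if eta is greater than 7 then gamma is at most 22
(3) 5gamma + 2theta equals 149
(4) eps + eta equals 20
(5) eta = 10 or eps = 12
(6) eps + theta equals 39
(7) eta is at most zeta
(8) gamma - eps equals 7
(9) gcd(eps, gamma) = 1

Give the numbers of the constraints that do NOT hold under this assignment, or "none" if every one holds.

The assignment satisfies every constraint.

(1) values 15 < 19 < 27 — satisfied.
(2) eta = 8 > 7, so we need gamma ≤ 22; gamma = 19 ≤ 22 — satisfied.
(3) 5gamma + 2theta = 5(19) + 2(27) = 149 — satisfied.
(4) eps + eta = 12 + 8 = 20 — satisfied.
(5) eta = 8 ≠ 10, but eps = 12 = 12 (second disjunct) — satisfied.
(6) eps + theta = 12 + 27 = 39 — satisfied.
(7) eta = 8, zeta = 15; 8 ≤ 15 — satisfied.
(8) gamma - eps = 19 - 12 = 7 — satisfied.
(9) gcd(12, 19) = 1 — satisfied.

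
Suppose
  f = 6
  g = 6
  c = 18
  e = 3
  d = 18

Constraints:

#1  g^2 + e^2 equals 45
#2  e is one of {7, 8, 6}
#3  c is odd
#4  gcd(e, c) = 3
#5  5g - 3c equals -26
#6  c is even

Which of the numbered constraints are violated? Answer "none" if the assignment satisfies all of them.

#1 g^2 + e^2 = 6^2 + 3^2 = 36 + 9 = 45 — satisfied.
#2 e = 3 is not in {7, 8, 6} — violated.
#3 c = 18 is even — violated.
#4 gcd(3, 18) = 3 — satisfied.
#5 5g - 3c = 5(6) - 3(18) = -24, not -26 — violated.
#6 c = 18 is even — satisfied.

Violated: 2, 3, and 5.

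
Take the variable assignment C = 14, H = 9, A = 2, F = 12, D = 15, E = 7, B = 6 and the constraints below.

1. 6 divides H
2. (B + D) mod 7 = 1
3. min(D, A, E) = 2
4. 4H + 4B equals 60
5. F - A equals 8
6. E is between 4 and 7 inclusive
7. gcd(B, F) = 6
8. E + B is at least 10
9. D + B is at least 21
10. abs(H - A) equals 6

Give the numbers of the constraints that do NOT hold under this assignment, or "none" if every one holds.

Constraints 1, 2, 5, and 10 do not hold.

1. 9 = 6*1 + 3, so 6 does not divide 9  fails
2. B + D = 21; 21 mod 7 = 0, not 1  fails
3. min(15, 2, 7) = 2  holds
4. 4H + 4B = 4(9) + 4(6) = 60  holds
5. F - A = 12 - 2 = 10, not 8  fails
6. E = 7 lies in [4, 7]  holds
7. gcd(6, 12) = 6  holds
8. E + B = 7 + 6 = 13; 13 ≥ 10  holds
9. D + B = 15 + 6 = 21; 21 ≥ 21  holds
10. abs(9 - 2) = 7, not 6  fails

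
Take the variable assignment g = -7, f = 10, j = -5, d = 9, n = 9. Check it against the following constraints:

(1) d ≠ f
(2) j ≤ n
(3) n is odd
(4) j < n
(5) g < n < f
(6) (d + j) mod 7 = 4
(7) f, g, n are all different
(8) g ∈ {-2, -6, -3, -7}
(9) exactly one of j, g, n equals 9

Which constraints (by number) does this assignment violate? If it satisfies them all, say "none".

(1) d = 9, f = 10; distinct  OK
(2) j = -5, n = 9; -5 ≤ 9  OK
(3) n = 9 is odd  OK
(4) j = -5, n = 9; -5 < 9  OK
(5) values -7 < 9 < 10  OK
(6) d + j = 4; 4 mod 7 = 4  OK
(7) values 10, -7, 9 are pairwise distinct  OK
(8) g = -7 is in {-2, -6, -3, -7}  OK
(9) j=-5, g=-7, n=9; 1 of them equals 9  OK

No violations.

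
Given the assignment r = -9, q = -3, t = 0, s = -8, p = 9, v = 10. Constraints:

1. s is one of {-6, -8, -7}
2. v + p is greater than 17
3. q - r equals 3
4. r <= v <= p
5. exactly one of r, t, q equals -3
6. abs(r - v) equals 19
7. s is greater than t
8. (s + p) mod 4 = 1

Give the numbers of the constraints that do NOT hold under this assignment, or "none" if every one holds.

1. s = -8 is in {-6, -8, -7}  yes
2. v + p = 10 + 9 = 19; 19 > 17  yes
3. q - r = -3 - (-9) = 6, not 3  no
4. values -9, 10, 9; v = 10 is not <= p = 9  no
5. r=-9, t=0, q=-3; 1 of them equals -3  yes
6. abs(-9 - 10) = 19  yes
7. s = -8, t = 0; -8 ≤ 0 (want >)  no
8. s + p = 1; 1 mod 4 = 1  yes

The assignment fails constraints 3, 4, and 7.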